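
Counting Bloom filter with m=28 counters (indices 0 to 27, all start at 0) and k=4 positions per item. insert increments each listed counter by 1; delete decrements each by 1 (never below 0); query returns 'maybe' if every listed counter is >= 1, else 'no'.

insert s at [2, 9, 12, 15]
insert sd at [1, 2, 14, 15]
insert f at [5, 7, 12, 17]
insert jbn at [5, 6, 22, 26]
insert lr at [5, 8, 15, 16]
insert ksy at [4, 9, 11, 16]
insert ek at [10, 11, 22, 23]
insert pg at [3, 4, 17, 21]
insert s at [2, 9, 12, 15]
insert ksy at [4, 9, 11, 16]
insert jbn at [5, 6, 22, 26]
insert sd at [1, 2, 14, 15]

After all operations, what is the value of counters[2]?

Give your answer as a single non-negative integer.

Answer: 4

Derivation:
Step 1: insert s at [2, 9, 12, 15] -> counters=[0,0,1,0,0,0,0,0,0,1,0,0,1,0,0,1,0,0,0,0,0,0,0,0,0,0,0,0]
Step 2: insert sd at [1, 2, 14, 15] -> counters=[0,1,2,0,0,0,0,0,0,1,0,0,1,0,1,2,0,0,0,0,0,0,0,0,0,0,0,0]
Step 3: insert f at [5, 7, 12, 17] -> counters=[0,1,2,0,0,1,0,1,0,1,0,0,2,0,1,2,0,1,0,0,0,0,0,0,0,0,0,0]
Step 4: insert jbn at [5, 6, 22, 26] -> counters=[0,1,2,0,0,2,1,1,0,1,0,0,2,0,1,2,0,1,0,0,0,0,1,0,0,0,1,0]
Step 5: insert lr at [5, 8, 15, 16] -> counters=[0,1,2,0,0,3,1,1,1,1,0,0,2,0,1,3,1,1,0,0,0,0,1,0,0,0,1,0]
Step 6: insert ksy at [4, 9, 11, 16] -> counters=[0,1,2,0,1,3,1,1,1,2,0,1,2,0,1,3,2,1,0,0,0,0,1,0,0,0,1,0]
Step 7: insert ek at [10, 11, 22, 23] -> counters=[0,1,2,0,1,3,1,1,1,2,1,2,2,0,1,3,2,1,0,0,0,0,2,1,0,0,1,0]
Step 8: insert pg at [3, 4, 17, 21] -> counters=[0,1,2,1,2,3,1,1,1,2,1,2,2,0,1,3,2,2,0,0,0,1,2,1,0,0,1,0]
Step 9: insert s at [2, 9, 12, 15] -> counters=[0,1,3,1,2,3,1,1,1,3,1,2,3,0,1,4,2,2,0,0,0,1,2,1,0,0,1,0]
Step 10: insert ksy at [4, 9, 11, 16] -> counters=[0,1,3,1,3,3,1,1,1,4,1,3,3,0,1,4,3,2,0,0,0,1,2,1,0,0,1,0]
Step 11: insert jbn at [5, 6, 22, 26] -> counters=[0,1,3,1,3,4,2,1,1,4,1,3,3,0,1,4,3,2,0,0,0,1,3,1,0,0,2,0]
Step 12: insert sd at [1, 2, 14, 15] -> counters=[0,2,4,1,3,4,2,1,1,4,1,3,3,0,2,5,3,2,0,0,0,1,3,1,0,0,2,0]
Final counters=[0,2,4,1,3,4,2,1,1,4,1,3,3,0,2,5,3,2,0,0,0,1,3,1,0,0,2,0] -> counters[2]=4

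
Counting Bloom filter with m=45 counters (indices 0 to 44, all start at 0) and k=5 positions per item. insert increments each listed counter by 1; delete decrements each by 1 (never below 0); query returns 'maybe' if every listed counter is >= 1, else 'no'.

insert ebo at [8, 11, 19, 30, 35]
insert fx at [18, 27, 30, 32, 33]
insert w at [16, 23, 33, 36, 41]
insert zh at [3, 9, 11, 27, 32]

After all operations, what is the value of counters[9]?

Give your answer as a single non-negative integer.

Step 1: insert ebo at [8, 11, 19, 30, 35] -> counters=[0,0,0,0,0,0,0,0,1,0,0,1,0,0,0,0,0,0,0,1,0,0,0,0,0,0,0,0,0,0,1,0,0,0,0,1,0,0,0,0,0,0,0,0,0]
Step 2: insert fx at [18, 27, 30, 32, 33] -> counters=[0,0,0,0,0,0,0,0,1,0,0,1,0,0,0,0,0,0,1,1,0,0,0,0,0,0,0,1,0,0,2,0,1,1,0,1,0,0,0,0,0,0,0,0,0]
Step 3: insert w at [16, 23, 33, 36, 41] -> counters=[0,0,0,0,0,0,0,0,1,0,0,1,0,0,0,0,1,0,1,1,0,0,0,1,0,0,0,1,0,0,2,0,1,2,0,1,1,0,0,0,0,1,0,0,0]
Step 4: insert zh at [3, 9, 11, 27, 32] -> counters=[0,0,0,1,0,0,0,0,1,1,0,2,0,0,0,0,1,0,1,1,0,0,0,1,0,0,0,2,0,0,2,0,2,2,0,1,1,0,0,0,0,1,0,0,0]
Final counters=[0,0,0,1,0,0,0,0,1,1,0,2,0,0,0,0,1,0,1,1,0,0,0,1,0,0,0,2,0,0,2,0,2,2,0,1,1,0,0,0,0,1,0,0,0] -> counters[9]=1

Answer: 1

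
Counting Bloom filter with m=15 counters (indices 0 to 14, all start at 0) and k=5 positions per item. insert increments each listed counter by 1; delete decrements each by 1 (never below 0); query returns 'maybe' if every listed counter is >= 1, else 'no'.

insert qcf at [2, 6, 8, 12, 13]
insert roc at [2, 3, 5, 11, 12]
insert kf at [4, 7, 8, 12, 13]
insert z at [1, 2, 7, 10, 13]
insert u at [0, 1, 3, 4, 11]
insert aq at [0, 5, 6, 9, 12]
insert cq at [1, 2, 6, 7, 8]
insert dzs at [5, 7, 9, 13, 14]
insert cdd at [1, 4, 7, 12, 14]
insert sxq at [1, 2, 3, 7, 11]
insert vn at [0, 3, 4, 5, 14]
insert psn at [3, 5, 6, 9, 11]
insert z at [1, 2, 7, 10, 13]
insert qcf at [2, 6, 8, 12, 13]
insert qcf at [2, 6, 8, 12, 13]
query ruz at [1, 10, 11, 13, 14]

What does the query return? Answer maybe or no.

Answer: maybe

Derivation:
Step 1: insert qcf at [2, 6, 8, 12, 13] -> counters=[0,0,1,0,0,0,1,0,1,0,0,0,1,1,0]
Step 2: insert roc at [2, 3, 5, 11, 12] -> counters=[0,0,2,1,0,1,1,0,1,0,0,1,2,1,0]
Step 3: insert kf at [4, 7, 8, 12, 13] -> counters=[0,0,2,1,1,1,1,1,2,0,0,1,3,2,0]
Step 4: insert z at [1, 2, 7, 10, 13] -> counters=[0,1,3,1,1,1,1,2,2,0,1,1,3,3,0]
Step 5: insert u at [0, 1, 3, 4, 11] -> counters=[1,2,3,2,2,1,1,2,2,0,1,2,3,3,0]
Step 6: insert aq at [0, 5, 6, 9, 12] -> counters=[2,2,3,2,2,2,2,2,2,1,1,2,4,3,0]
Step 7: insert cq at [1, 2, 6, 7, 8] -> counters=[2,3,4,2,2,2,3,3,3,1,1,2,4,3,0]
Step 8: insert dzs at [5, 7, 9, 13, 14] -> counters=[2,3,4,2,2,3,3,4,3,2,1,2,4,4,1]
Step 9: insert cdd at [1, 4, 7, 12, 14] -> counters=[2,4,4,2,3,3,3,5,3,2,1,2,5,4,2]
Step 10: insert sxq at [1, 2, 3, 7, 11] -> counters=[2,5,5,3,3,3,3,6,3,2,1,3,5,4,2]
Step 11: insert vn at [0, 3, 4, 5, 14] -> counters=[3,5,5,4,4,4,3,6,3,2,1,3,5,4,3]
Step 12: insert psn at [3, 5, 6, 9, 11] -> counters=[3,5,5,5,4,5,4,6,3,3,1,4,5,4,3]
Step 13: insert z at [1, 2, 7, 10, 13] -> counters=[3,6,6,5,4,5,4,7,3,3,2,4,5,5,3]
Step 14: insert qcf at [2, 6, 8, 12, 13] -> counters=[3,6,7,5,4,5,5,7,4,3,2,4,6,6,3]
Step 15: insert qcf at [2, 6, 8, 12, 13] -> counters=[3,6,8,5,4,5,6,7,5,3,2,4,7,7,3]
Query ruz: check counters[1]=6 counters[10]=2 counters[11]=4 counters[13]=7 counters[14]=3 -> maybe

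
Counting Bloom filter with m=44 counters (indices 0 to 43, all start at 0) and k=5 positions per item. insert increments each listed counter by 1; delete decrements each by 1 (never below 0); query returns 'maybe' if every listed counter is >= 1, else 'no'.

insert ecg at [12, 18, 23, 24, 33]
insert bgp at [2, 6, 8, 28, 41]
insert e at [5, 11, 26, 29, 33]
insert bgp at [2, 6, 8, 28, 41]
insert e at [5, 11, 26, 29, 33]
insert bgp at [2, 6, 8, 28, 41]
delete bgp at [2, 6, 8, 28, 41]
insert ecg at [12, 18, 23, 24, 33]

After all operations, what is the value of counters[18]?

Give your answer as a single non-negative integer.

Step 1: insert ecg at [12, 18, 23, 24, 33] -> counters=[0,0,0,0,0,0,0,0,0,0,0,0,1,0,0,0,0,0,1,0,0,0,0,1,1,0,0,0,0,0,0,0,0,1,0,0,0,0,0,0,0,0,0,0]
Step 2: insert bgp at [2, 6, 8, 28, 41] -> counters=[0,0,1,0,0,0,1,0,1,0,0,0,1,0,0,0,0,0,1,0,0,0,0,1,1,0,0,0,1,0,0,0,0,1,0,0,0,0,0,0,0,1,0,0]
Step 3: insert e at [5, 11, 26, 29, 33] -> counters=[0,0,1,0,0,1,1,0,1,0,0,1,1,0,0,0,0,0,1,0,0,0,0,1,1,0,1,0,1,1,0,0,0,2,0,0,0,0,0,0,0,1,0,0]
Step 4: insert bgp at [2, 6, 8, 28, 41] -> counters=[0,0,2,0,0,1,2,0,2,0,0,1,1,0,0,0,0,0,1,0,0,0,0,1,1,0,1,0,2,1,0,0,0,2,0,0,0,0,0,0,0,2,0,0]
Step 5: insert e at [5, 11, 26, 29, 33] -> counters=[0,0,2,0,0,2,2,0,2,0,0,2,1,0,0,0,0,0,1,0,0,0,0,1,1,0,2,0,2,2,0,0,0,3,0,0,0,0,0,0,0,2,0,0]
Step 6: insert bgp at [2, 6, 8, 28, 41] -> counters=[0,0,3,0,0,2,3,0,3,0,0,2,1,0,0,0,0,0,1,0,0,0,0,1,1,0,2,0,3,2,0,0,0,3,0,0,0,0,0,0,0,3,0,0]
Step 7: delete bgp at [2, 6, 8, 28, 41] -> counters=[0,0,2,0,0,2,2,0,2,0,0,2,1,0,0,0,0,0,1,0,0,0,0,1,1,0,2,0,2,2,0,0,0,3,0,0,0,0,0,0,0,2,0,0]
Step 8: insert ecg at [12, 18, 23, 24, 33] -> counters=[0,0,2,0,0,2,2,0,2,0,0,2,2,0,0,0,0,0,2,0,0,0,0,2,2,0,2,0,2,2,0,0,0,4,0,0,0,0,0,0,0,2,0,0]
Final counters=[0,0,2,0,0,2,2,0,2,0,0,2,2,0,0,0,0,0,2,0,0,0,0,2,2,0,2,0,2,2,0,0,0,4,0,0,0,0,0,0,0,2,0,0] -> counters[18]=2

Answer: 2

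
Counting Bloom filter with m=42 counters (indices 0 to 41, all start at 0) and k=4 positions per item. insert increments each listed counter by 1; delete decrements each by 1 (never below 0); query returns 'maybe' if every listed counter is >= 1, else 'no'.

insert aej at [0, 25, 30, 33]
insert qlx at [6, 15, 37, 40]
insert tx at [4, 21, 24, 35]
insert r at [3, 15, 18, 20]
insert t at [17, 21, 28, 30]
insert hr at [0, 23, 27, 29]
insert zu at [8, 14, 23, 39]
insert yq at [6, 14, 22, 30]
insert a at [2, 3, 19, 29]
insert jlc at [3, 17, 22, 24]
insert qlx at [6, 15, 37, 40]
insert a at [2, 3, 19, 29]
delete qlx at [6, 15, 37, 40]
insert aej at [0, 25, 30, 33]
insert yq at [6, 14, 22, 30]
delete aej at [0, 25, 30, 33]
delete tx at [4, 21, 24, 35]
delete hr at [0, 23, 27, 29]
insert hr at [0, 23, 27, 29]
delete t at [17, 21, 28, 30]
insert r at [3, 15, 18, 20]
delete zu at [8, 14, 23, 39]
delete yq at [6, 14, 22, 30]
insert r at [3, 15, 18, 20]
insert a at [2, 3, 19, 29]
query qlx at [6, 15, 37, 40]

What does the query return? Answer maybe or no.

Step 1: insert aej at [0, 25, 30, 33] -> counters=[1,0,0,0,0,0,0,0,0,0,0,0,0,0,0,0,0,0,0,0,0,0,0,0,0,1,0,0,0,0,1,0,0,1,0,0,0,0,0,0,0,0]
Step 2: insert qlx at [6, 15, 37, 40] -> counters=[1,0,0,0,0,0,1,0,0,0,0,0,0,0,0,1,0,0,0,0,0,0,0,0,0,1,0,0,0,0,1,0,0,1,0,0,0,1,0,0,1,0]
Step 3: insert tx at [4, 21, 24, 35] -> counters=[1,0,0,0,1,0,1,0,0,0,0,0,0,0,0,1,0,0,0,0,0,1,0,0,1,1,0,0,0,0,1,0,0,1,0,1,0,1,0,0,1,0]
Step 4: insert r at [3, 15, 18, 20] -> counters=[1,0,0,1,1,0,1,0,0,0,0,0,0,0,0,2,0,0,1,0,1,1,0,0,1,1,0,0,0,0,1,0,0,1,0,1,0,1,0,0,1,0]
Step 5: insert t at [17, 21, 28, 30] -> counters=[1,0,0,1,1,0,1,0,0,0,0,0,0,0,0,2,0,1,1,0,1,2,0,0,1,1,0,0,1,0,2,0,0,1,0,1,0,1,0,0,1,0]
Step 6: insert hr at [0, 23, 27, 29] -> counters=[2,0,0,1,1,0,1,0,0,0,0,0,0,0,0,2,0,1,1,0,1,2,0,1,1,1,0,1,1,1,2,0,0,1,0,1,0,1,0,0,1,0]
Step 7: insert zu at [8, 14, 23, 39] -> counters=[2,0,0,1,1,0,1,0,1,0,0,0,0,0,1,2,0,1,1,0,1,2,0,2,1,1,0,1,1,1,2,0,0,1,0,1,0,1,0,1,1,0]
Step 8: insert yq at [6, 14, 22, 30] -> counters=[2,0,0,1,1,0,2,0,1,0,0,0,0,0,2,2,0,1,1,0,1,2,1,2,1,1,0,1,1,1,3,0,0,1,0,1,0,1,0,1,1,0]
Step 9: insert a at [2, 3, 19, 29] -> counters=[2,0,1,2,1,0,2,0,1,0,0,0,0,0,2,2,0,1,1,1,1,2,1,2,1,1,0,1,1,2,3,0,0,1,0,1,0,1,0,1,1,0]
Step 10: insert jlc at [3, 17, 22, 24] -> counters=[2,0,1,3,1,0,2,0,1,0,0,0,0,0,2,2,0,2,1,1,1,2,2,2,2,1,0,1,1,2,3,0,0,1,0,1,0,1,0,1,1,0]
Step 11: insert qlx at [6, 15, 37, 40] -> counters=[2,0,1,3,1,0,3,0,1,0,0,0,0,0,2,3,0,2,1,1,1,2,2,2,2,1,0,1,1,2,3,0,0,1,0,1,0,2,0,1,2,0]
Step 12: insert a at [2, 3, 19, 29] -> counters=[2,0,2,4,1,0,3,0,1,0,0,0,0,0,2,3,0,2,1,2,1,2,2,2,2,1,0,1,1,3,3,0,0,1,0,1,0,2,0,1,2,0]
Step 13: delete qlx at [6, 15, 37, 40] -> counters=[2,0,2,4,1,0,2,0,1,0,0,0,0,0,2,2,0,2,1,2,1,2,2,2,2,1,0,1,1,3,3,0,0,1,0,1,0,1,0,1,1,0]
Step 14: insert aej at [0, 25, 30, 33] -> counters=[3,0,2,4,1,0,2,0,1,0,0,0,0,0,2,2,0,2,1,2,1,2,2,2,2,2,0,1,1,3,4,0,0,2,0,1,0,1,0,1,1,0]
Step 15: insert yq at [6, 14, 22, 30] -> counters=[3,0,2,4,1,0,3,0,1,0,0,0,0,0,3,2,0,2,1,2,1,2,3,2,2,2,0,1,1,3,5,0,0,2,0,1,0,1,0,1,1,0]
Step 16: delete aej at [0, 25, 30, 33] -> counters=[2,0,2,4,1,0,3,0,1,0,0,0,0,0,3,2,0,2,1,2,1,2,3,2,2,1,0,1,1,3,4,0,0,1,0,1,0,1,0,1,1,0]
Step 17: delete tx at [4, 21, 24, 35] -> counters=[2,0,2,4,0,0,3,0,1,0,0,0,0,0,3,2,0,2,1,2,1,1,3,2,1,1,0,1,1,3,4,0,0,1,0,0,0,1,0,1,1,0]
Step 18: delete hr at [0, 23, 27, 29] -> counters=[1,0,2,4,0,0,3,0,1,0,0,0,0,0,3,2,0,2,1,2,1,1,3,1,1,1,0,0,1,2,4,0,0,1,0,0,0,1,0,1,1,0]
Step 19: insert hr at [0, 23, 27, 29] -> counters=[2,0,2,4,0,0,3,0,1,0,0,0,0,0,3,2,0,2,1,2,1,1,3,2,1,1,0,1,1,3,4,0,0,1,0,0,0,1,0,1,1,0]
Step 20: delete t at [17, 21, 28, 30] -> counters=[2,0,2,4,0,0,3,0,1,0,0,0,0,0,3,2,0,1,1,2,1,0,3,2,1,1,0,1,0,3,3,0,0,1,0,0,0,1,0,1,1,0]
Step 21: insert r at [3, 15, 18, 20] -> counters=[2,0,2,5,0,0,3,0,1,0,0,0,0,0,3,3,0,1,2,2,2,0,3,2,1,1,0,1,0,3,3,0,0,1,0,0,0,1,0,1,1,0]
Step 22: delete zu at [8, 14, 23, 39] -> counters=[2,0,2,5,0,0,3,0,0,0,0,0,0,0,2,3,0,1,2,2,2,0,3,1,1,1,0,1,0,3,3,0,0,1,0,0,0,1,0,0,1,0]
Step 23: delete yq at [6, 14, 22, 30] -> counters=[2,0,2,5,0,0,2,0,0,0,0,0,0,0,1,3,0,1,2,2,2,0,2,1,1,1,0,1,0,3,2,0,0,1,0,0,0,1,0,0,1,0]
Step 24: insert r at [3, 15, 18, 20] -> counters=[2,0,2,6,0,0,2,0,0,0,0,0,0,0,1,4,0,1,3,2,3,0,2,1,1,1,0,1,0,3,2,0,0,1,0,0,0,1,0,0,1,0]
Step 25: insert a at [2, 3, 19, 29] -> counters=[2,0,3,7,0,0,2,0,0,0,0,0,0,0,1,4,0,1,3,3,3,0,2,1,1,1,0,1,0,4,2,0,0,1,0,0,0,1,0,0,1,0]
Query qlx: check counters[6]=2 counters[15]=4 counters[37]=1 counters[40]=1 -> maybe

Answer: maybe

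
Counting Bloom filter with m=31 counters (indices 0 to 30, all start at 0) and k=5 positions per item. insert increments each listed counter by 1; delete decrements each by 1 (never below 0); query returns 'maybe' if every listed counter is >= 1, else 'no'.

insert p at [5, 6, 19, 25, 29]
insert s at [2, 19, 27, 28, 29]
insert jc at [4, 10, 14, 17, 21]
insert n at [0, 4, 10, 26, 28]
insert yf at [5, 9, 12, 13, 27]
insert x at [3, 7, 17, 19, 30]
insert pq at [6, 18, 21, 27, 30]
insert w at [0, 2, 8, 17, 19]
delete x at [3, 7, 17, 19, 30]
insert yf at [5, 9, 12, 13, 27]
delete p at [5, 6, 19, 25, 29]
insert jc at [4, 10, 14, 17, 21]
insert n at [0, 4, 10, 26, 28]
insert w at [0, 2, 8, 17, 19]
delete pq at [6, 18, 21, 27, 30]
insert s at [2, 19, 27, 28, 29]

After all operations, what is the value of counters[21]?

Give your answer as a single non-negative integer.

Answer: 2

Derivation:
Step 1: insert p at [5, 6, 19, 25, 29] -> counters=[0,0,0,0,0,1,1,0,0,0,0,0,0,0,0,0,0,0,0,1,0,0,0,0,0,1,0,0,0,1,0]
Step 2: insert s at [2, 19, 27, 28, 29] -> counters=[0,0,1,0,0,1,1,0,0,0,0,0,0,0,0,0,0,0,0,2,0,0,0,0,0,1,0,1,1,2,0]
Step 3: insert jc at [4, 10, 14, 17, 21] -> counters=[0,0,1,0,1,1,1,0,0,0,1,0,0,0,1,0,0,1,0,2,0,1,0,0,0,1,0,1,1,2,0]
Step 4: insert n at [0, 4, 10, 26, 28] -> counters=[1,0,1,0,2,1,1,0,0,0,2,0,0,0,1,0,0,1,0,2,0,1,0,0,0,1,1,1,2,2,0]
Step 5: insert yf at [5, 9, 12, 13, 27] -> counters=[1,0,1,0,2,2,1,0,0,1,2,0,1,1,1,0,0,1,0,2,0,1,0,0,0,1,1,2,2,2,0]
Step 6: insert x at [3, 7, 17, 19, 30] -> counters=[1,0,1,1,2,2,1,1,0,1,2,0,1,1,1,0,0,2,0,3,0,1,0,0,0,1,1,2,2,2,1]
Step 7: insert pq at [6, 18, 21, 27, 30] -> counters=[1,0,1,1,2,2,2,1,0,1,2,0,1,1,1,0,0,2,1,3,0,2,0,0,0,1,1,3,2,2,2]
Step 8: insert w at [0, 2, 8, 17, 19] -> counters=[2,0,2,1,2,2,2,1,1,1,2,0,1,1,1,0,0,3,1,4,0,2,0,0,0,1,1,3,2,2,2]
Step 9: delete x at [3, 7, 17, 19, 30] -> counters=[2,0,2,0,2,2,2,0,1,1,2,0,1,1,1,0,0,2,1,3,0,2,0,0,0,1,1,3,2,2,1]
Step 10: insert yf at [5, 9, 12, 13, 27] -> counters=[2,0,2,0,2,3,2,0,1,2,2,0,2,2,1,0,0,2,1,3,0,2,0,0,0,1,1,4,2,2,1]
Step 11: delete p at [5, 6, 19, 25, 29] -> counters=[2,0,2,0,2,2,1,0,1,2,2,0,2,2,1,0,0,2,1,2,0,2,0,0,0,0,1,4,2,1,1]
Step 12: insert jc at [4, 10, 14, 17, 21] -> counters=[2,0,2,0,3,2,1,0,1,2,3,0,2,2,2,0,0,3,1,2,0,3,0,0,0,0,1,4,2,1,1]
Step 13: insert n at [0, 4, 10, 26, 28] -> counters=[3,0,2,0,4,2,1,0,1,2,4,0,2,2,2,0,0,3,1,2,0,3,0,0,0,0,2,4,3,1,1]
Step 14: insert w at [0, 2, 8, 17, 19] -> counters=[4,0,3,0,4,2,1,0,2,2,4,0,2,2,2,0,0,4,1,3,0,3,0,0,0,0,2,4,3,1,1]
Step 15: delete pq at [6, 18, 21, 27, 30] -> counters=[4,0,3,0,4,2,0,0,2,2,4,0,2,2,2,0,0,4,0,3,0,2,0,0,0,0,2,3,3,1,0]
Step 16: insert s at [2, 19, 27, 28, 29] -> counters=[4,0,4,0,4,2,0,0,2,2,4,0,2,2,2,0,0,4,0,4,0,2,0,0,0,0,2,4,4,2,0]
Final counters=[4,0,4,0,4,2,0,0,2,2,4,0,2,2,2,0,0,4,0,4,0,2,0,0,0,0,2,4,4,2,0] -> counters[21]=2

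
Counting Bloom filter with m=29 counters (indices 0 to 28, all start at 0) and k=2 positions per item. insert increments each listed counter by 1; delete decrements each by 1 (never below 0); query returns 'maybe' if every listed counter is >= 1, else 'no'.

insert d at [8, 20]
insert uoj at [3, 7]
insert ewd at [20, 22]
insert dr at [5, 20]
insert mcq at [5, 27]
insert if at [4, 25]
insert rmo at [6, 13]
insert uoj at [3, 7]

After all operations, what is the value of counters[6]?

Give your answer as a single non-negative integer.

Answer: 1

Derivation:
Step 1: insert d at [8, 20] -> counters=[0,0,0,0,0,0,0,0,1,0,0,0,0,0,0,0,0,0,0,0,1,0,0,0,0,0,0,0,0]
Step 2: insert uoj at [3, 7] -> counters=[0,0,0,1,0,0,0,1,1,0,0,0,0,0,0,0,0,0,0,0,1,0,0,0,0,0,0,0,0]
Step 3: insert ewd at [20, 22] -> counters=[0,0,0,1,0,0,0,1,1,0,0,0,0,0,0,0,0,0,0,0,2,0,1,0,0,0,0,0,0]
Step 4: insert dr at [5, 20] -> counters=[0,0,0,1,0,1,0,1,1,0,0,0,0,0,0,0,0,0,0,0,3,0,1,0,0,0,0,0,0]
Step 5: insert mcq at [5, 27] -> counters=[0,0,0,1,0,2,0,1,1,0,0,0,0,0,0,0,0,0,0,0,3,0,1,0,0,0,0,1,0]
Step 6: insert if at [4, 25] -> counters=[0,0,0,1,1,2,0,1,1,0,0,0,0,0,0,0,0,0,0,0,3,0,1,0,0,1,0,1,0]
Step 7: insert rmo at [6, 13] -> counters=[0,0,0,1,1,2,1,1,1,0,0,0,0,1,0,0,0,0,0,0,3,0,1,0,0,1,0,1,0]
Step 8: insert uoj at [3, 7] -> counters=[0,0,0,2,1,2,1,2,1,0,0,0,0,1,0,0,0,0,0,0,3,0,1,0,0,1,0,1,0]
Final counters=[0,0,0,2,1,2,1,2,1,0,0,0,0,1,0,0,0,0,0,0,3,0,1,0,0,1,0,1,0] -> counters[6]=1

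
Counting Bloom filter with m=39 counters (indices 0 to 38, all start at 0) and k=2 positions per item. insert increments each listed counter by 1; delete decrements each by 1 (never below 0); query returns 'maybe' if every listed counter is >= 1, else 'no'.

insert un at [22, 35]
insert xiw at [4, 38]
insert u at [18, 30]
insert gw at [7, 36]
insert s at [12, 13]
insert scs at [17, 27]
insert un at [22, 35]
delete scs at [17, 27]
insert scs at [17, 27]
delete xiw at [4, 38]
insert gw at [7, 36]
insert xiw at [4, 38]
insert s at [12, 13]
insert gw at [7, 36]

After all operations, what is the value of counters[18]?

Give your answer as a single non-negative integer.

Answer: 1

Derivation:
Step 1: insert un at [22, 35] -> counters=[0,0,0,0,0,0,0,0,0,0,0,0,0,0,0,0,0,0,0,0,0,0,1,0,0,0,0,0,0,0,0,0,0,0,0,1,0,0,0]
Step 2: insert xiw at [4, 38] -> counters=[0,0,0,0,1,0,0,0,0,0,0,0,0,0,0,0,0,0,0,0,0,0,1,0,0,0,0,0,0,0,0,0,0,0,0,1,0,0,1]
Step 3: insert u at [18, 30] -> counters=[0,0,0,0,1,0,0,0,0,0,0,0,0,0,0,0,0,0,1,0,0,0,1,0,0,0,0,0,0,0,1,0,0,0,0,1,0,0,1]
Step 4: insert gw at [7, 36] -> counters=[0,0,0,0,1,0,0,1,0,0,0,0,0,0,0,0,0,0,1,0,0,0,1,0,0,0,0,0,0,0,1,0,0,0,0,1,1,0,1]
Step 5: insert s at [12, 13] -> counters=[0,0,0,0,1,0,0,1,0,0,0,0,1,1,0,0,0,0,1,0,0,0,1,0,0,0,0,0,0,0,1,0,0,0,0,1,1,0,1]
Step 6: insert scs at [17, 27] -> counters=[0,0,0,0,1,0,0,1,0,0,0,0,1,1,0,0,0,1,1,0,0,0,1,0,0,0,0,1,0,0,1,0,0,0,0,1,1,0,1]
Step 7: insert un at [22, 35] -> counters=[0,0,0,0,1,0,0,1,0,0,0,0,1,1,0,0,0,1,1,0,0,0,2,0,0,0,0,1,0,0,1,0,0,0,0,2,1,0,1]
Step 8: delete scs at [17, 27] -> counters=[0,0,0,0,1,0,0,1,0,0,0,0,1,1,0,0,0,0,1,0,0,0,2,0,0,0,0,0,0,0,1,0,0,0,0,2,1,0,1]
Step 9: insert scs at [17, 27] -> counters=[0,0,0,0,1,0,0,1,0,0,0,0,1,1,0,0,0,1,1,0,0,0,2,0,0,0,0,1,0,0,1,0,0,0,0,2,1,0,1]
Step 10: delete xiw at [4, 38] -> counters=[0,0,0,0,0,0,0,1,0,0,0,0,1,1,0,0,0,1,1,0,0,0,2,0,0,0,0,1,0,0,1,0,0,0,0,2,1,0,0]
Step 11: insert gw at [7, 36] -> counters=[0,0,0,0,0,0,0,2,0,0,0,0,1,1,0,0,0,1,1,0,0,0,2,0,0,0,0,1,0,0,1,0,0,0,0,2,2,0,0]
Step 12: insert xiw at [4, 38] -> counters=[0,0,0,0,1,0,0,2,0,0,0,0,1,1,0,0,0,1,1,0,0,0,2,0,0,0,0,1,0,0,1,0,0,0,0,2,2,0,1]
Step 13: insert s at [12, 13] -> counters=[0,0,0,0,1,0,0,2,0,0,0,0,2,2,0,0,0,1,1,0,0,0,2,0,0,0,0,1,0,0,1,0,0,0,0,2,2,0,1]
Step 14: insert gw at [7, 36] -> counters=[0,0,0,0,1,0,0,3,0,0,0,0,2,2,0,0,0,1,1,0,0,0,2,0,0,0,0,1,0,0,1,0,0,0,0,2,3,0,1]
Final counters=[0,0,0,0,1,0,0,3,0,0,0,0,2,2,0,0,0,1,1,0,0,0,2,0,0,0,0,1,0,0,1,0,0,0,0,2,3,0,1] -> counters[18]=1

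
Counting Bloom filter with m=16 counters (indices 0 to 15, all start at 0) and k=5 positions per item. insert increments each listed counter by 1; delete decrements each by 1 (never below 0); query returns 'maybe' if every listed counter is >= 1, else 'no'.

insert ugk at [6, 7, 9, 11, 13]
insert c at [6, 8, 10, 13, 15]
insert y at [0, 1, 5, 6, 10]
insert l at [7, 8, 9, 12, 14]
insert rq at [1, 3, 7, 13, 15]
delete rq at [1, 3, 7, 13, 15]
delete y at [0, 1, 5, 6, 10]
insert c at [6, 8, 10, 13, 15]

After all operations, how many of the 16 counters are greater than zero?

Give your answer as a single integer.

Answer: 10

Derivation:
Step 1: insert ugk at [6, 7, 9, 11, 13] -> counters=[0,0,0,0,0,0,1,1,0,1,0,1,0,1,0,0]
Step 2: insert c at [6, 8, 10, 13, 15] -> counters=[0,0,0,0,0,0,2,1,1,1,1,1,0,2,0,1]
Step 3: insert y at [0, 1, 5, 6, 10] -> counters=[1,1,0,0,0,1,3,1,1,1,2,1,0,2,0,1]
Step 4: insert l at [7, 8, 9, 12, 14] -> counters=[1,1,0,0,0,1,3,2,2,2,2,1,1,2,1,1]
Step 5: insert rq at [1, 3, 7, 13, 15] -> counters=[1,2,0,1,0,1,3,3,2,2,2,1,1,3,1,2]
Step 6: delete rq at [1, 3, 7, 13, 15] -> counters=[1,1,0,0,0,1,3,2,2,2,2,1,1,2,1,1]
Step 7: delete y at [0, 1, 5, 6, 10] -> counters=[0,0,0,0,0,0,2,2,2,2,1,1,1,2,1,1]
Step 8: insert c at [6, 8, 10, 13, 15] -> counters=[0,0,0,0,0,0,3,2,3,2,2,1,1,3,1,2]
Final counters=[0,0,0,0,0,0,3,2,3,2,2,1,1,3,1,2] -> 10 nonzero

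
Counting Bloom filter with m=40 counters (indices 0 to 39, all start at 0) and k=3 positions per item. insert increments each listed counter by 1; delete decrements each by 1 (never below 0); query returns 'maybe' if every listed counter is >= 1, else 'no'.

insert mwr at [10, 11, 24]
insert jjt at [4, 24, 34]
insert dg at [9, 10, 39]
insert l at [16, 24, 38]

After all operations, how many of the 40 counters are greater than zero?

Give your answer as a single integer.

Step 1: insert mwr at [10, 11, 24] -> counters=[0,0,0,0,0,0,0,0,0,0,1,1,0,0,0,0,0,0,0,0,0,0,0,0,1,0,0,0,0,0,0,0,0,0,0,0,0,0,0,0]
Step 2: insert jjt at [4, 24, 34] -> counters=[0,0,0,0,1,0,0,0,0,0,1,1,0,0,0,0,0,0,0,0,0,0,0,0,2,0,0,0,0,0,0,0,0,0,1,0,0,0,0,0]
Step 3: insert dg at [9, 10, 39] -> counters=[0,0,0,0,1,0,0,0,0,1,2,1,0,0,0,0,0,0,0,0,0,0,0,0,2,0,0,0,0,0,0,0,0,0,1,0,0,0,0,1]
Step 4: insert l at [16, 24, 38] -> counters=[0,0,0,0,1,0,0,0,0,1,2,1,0,0,0,0,1,0,0,0,0,0,0,0,3,0,0,0,0,0,0,0,0,0,1,0,0,0,1,1]
Final counters=[0,0,0,0,1,0,0,0,0,1,2,1,0,0,0,0,1,0,0,0,0,0,0,0,3,0,0,0,0,0,0,0,0,0,1,0,0,0,1,1] -> 9 nonzero

Answer: 9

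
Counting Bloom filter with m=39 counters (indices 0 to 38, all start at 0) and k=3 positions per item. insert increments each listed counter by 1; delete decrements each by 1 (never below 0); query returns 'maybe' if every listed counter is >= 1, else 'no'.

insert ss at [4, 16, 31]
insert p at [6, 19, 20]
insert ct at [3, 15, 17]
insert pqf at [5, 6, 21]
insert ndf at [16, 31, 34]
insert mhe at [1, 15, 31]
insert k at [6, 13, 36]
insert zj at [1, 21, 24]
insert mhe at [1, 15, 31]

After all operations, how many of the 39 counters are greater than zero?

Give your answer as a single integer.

Step 1: insert ss at [4, 16, 31] -> counters=[0,0,0,0,1,0,0,0,0,0,0,0,0,0,0,0,1,0,0,0,0,0,0,0,0,0,0,0,0,0,0,1,0,0,0,0,0,0,0]
Step 2: insert p at [6, 19, 20] -> counters=[0,0,0,0,1,0,1,0,0,0,0,0,0,0,0,0,1,0,0,1,1,0,0,0,0,0,0,0,0,0,0,1,0,0,0,0,0,0,0]
Step 3: insert ct at [3, 15, 17] -> counters=[0,0,0,1,1,0,1,0,0,0,0,0,0,0,0,1,1,1,0,1,1,0,0,0,0,0,0,0,0,0,0,1,0,0,0,0,0,0,0]
Step 4: insert pqf at [5, 6, 21] -> counters=[0,0,0,1,1,1,2,0,0,0,0,0,0,0,0,1,1,1,0,1,1,1,0,0,0,0,0,0,0,0,0,1,0,0,0,0,0,0,0]
Step 5: insert ndf at [16, 31, 34] -> counters=[0,0,0,1,1,1,2,0,0,0,0,0,0,0,0,1,2,1,0,1,1,1,0,0,0,0,0,0,0,0,0,2,0,0,1,0,0,0,0]
Step 6: insert mhe at [1, 15, 31] -> counters=[0,1,0,1,1,1,2,0,0,0,0,0,0,0,0,2,2,1,0,1,1,1,0,0,0,0,0,0,0,0,0,3,0,0,1,0,0,0,0]
Step 7: insert k at [6, 13, 36] -> counters=[0,1,0,1,1,1,3,0,0,0,0,0,0,1,0,2,2,1,0,1,1,1,0,0,0,0,0,0,0,0,0,3,0,0,1,0,1,0,0]
Step 8: insert zj at [1, 21, 24] -> counters=[0,2,0,1,1,1,3,0,0,0,0,0,0,1,0,2,2,1,0,1,1,2,0,0,1,0,0,0,0,0,0,3,0,0,1,0,1,0,0]
Step 9: insert mhe at [1, 15, 31] -> counters=[0,3,0,1,1,1,3,0,0,0,0,0,0,1,0,3,2,1,0,1,1,2,0,0,1,0,0,0,0,0,0,4,0,0,1,0,1,0,0]
Final counters=[0,3,0,1,1,1,3,0,0,0,0,0,0,1,0,3,2,1,0,1,1,2,0,0,1,0,0,0,0,0,0,4,0,0,1,0,1,0,0] -> 16 nonzero

Answer: 16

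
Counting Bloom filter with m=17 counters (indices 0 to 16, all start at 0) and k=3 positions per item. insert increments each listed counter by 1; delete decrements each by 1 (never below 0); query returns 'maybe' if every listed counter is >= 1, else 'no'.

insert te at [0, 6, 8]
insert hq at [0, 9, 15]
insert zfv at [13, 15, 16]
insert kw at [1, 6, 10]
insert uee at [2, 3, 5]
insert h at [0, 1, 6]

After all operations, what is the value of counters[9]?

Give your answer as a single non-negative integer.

Step 1: insert te at [0, 6, 8] -> counters=[1,0,0,0,0,0,1,0,1,0,0,0,0,0,0,0,0]
Step 2: insert hq at [0, 9, 15] -> counters=[2,0,0,0,0,0,1,0,1,1,0,0,0,0,0,1,0]
Step 3: insert zfv at [13, 15, 16] -> counters=[2,0,0,0,0,0,1,0,1,1,0,0,0,1,0,2,1]
Step 4: insert kw at [1, 6, 10] -> counters=[2,1,0,0,0,0,2,0,1,1,1,0,0,1,0,2,1]
Step 5: insert uee at [2, 3, 5] -> counters=[2,1,1,1,0,1,2,0,1,1,1,0,0,1,0,2,1]
Step 6: insert h at [0, 1, 6] -> counters=[3,2,1,1,0,1,3,0,1,1,1,0,0,1,0,2,1]
Final counters=[3,2,1,1,0,1,3,0,1,1,1,0,0,1,0,2,1] -> counters[9]=1

Answer: 1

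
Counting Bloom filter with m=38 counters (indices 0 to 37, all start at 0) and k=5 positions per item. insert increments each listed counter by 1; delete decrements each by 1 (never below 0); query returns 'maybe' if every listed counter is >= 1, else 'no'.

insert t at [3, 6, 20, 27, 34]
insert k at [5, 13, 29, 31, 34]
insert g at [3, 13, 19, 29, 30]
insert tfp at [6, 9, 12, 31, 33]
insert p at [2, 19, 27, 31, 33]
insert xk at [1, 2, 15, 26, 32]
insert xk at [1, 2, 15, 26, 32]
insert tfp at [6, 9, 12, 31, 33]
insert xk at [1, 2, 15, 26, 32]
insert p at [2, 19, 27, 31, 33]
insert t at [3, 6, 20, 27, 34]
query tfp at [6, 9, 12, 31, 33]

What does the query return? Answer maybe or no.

Step 1: insert t at [3, 6, 20, 27, 34] -> counters=[0,0,0,1,0,0,1,0,0,0,0,0,0,0,0,0,0,0,0,0,1,0,0,0,0,0,0,1,0,0,0,0,0,0,1,0,0,0]
Step 2: insert k at [5, 13, 29, 31, 34] -> counters=[0,0,0,1,0,1,1,0,0,0,0,0,0,1,0,0,0,0,0,0,1,0,0,0,0,0,0,1,0,1,0,1,0,0,2,0,0,0]
Step 3: insert g at [3, 13, 19, 29, 30] -> counters=[0,0,0,2,0,1,1,0,0,0,0,0,0,2,0,0,0,0,0,1,1,0,0,0,0,0,0,1,0,2,1,1,0,0,2,0,0,0]
Step 4: insert tfp at [6, 9, 12, 31, 33] -> counters=[0,0,0,2,0,1,2,0,0,1,0,0,1,2,0,0,0,0,0,1,1,0,0,0,0,0,0,1,0,2,1,2,0,1,2,0,0,0]
Step 5: insert p at [2, 19, 27, 31, 33] -> counters=[0,0,1,2,0,1,2,0,0,1,0,0,1,2,0,0,0,0,0,2,1,0,0,0,0,0,0,2,0,2,1,3,0,2,2,0,0,0]
Step 6: insert xk at [1, 2, 15, 26, 32] -> counters=[0,1,2,2,0,1,2,0,0,1,0,0,1,2,0,1,0,0,0,2,1,0,0,0,0,0,1,2,0,2,1,3,1,2,2,0,0,0]
Step 7: insert xk at [1, 2, 15, 26, 32] -> counters=[0,2,3,2,0,1,2,0,0,1,0,0,1,2,0,2,0,0,0,2,1,0,0,0,0,0,2,2,0,2,1,3,2,2,2,0,0,0]
Step 8: insert tfp at [6, 9, 12, 31, 33] -> counters=[0,2,3,2,0,1,3,0,0,2,0,0,2,2,0,2,0,0,0,2,1,0,0,0,0,0,2,2,0,2,1,4,2,3,2,0,0,0]
Step 9: insert xk at [1, 2, 15, 26, 32] -> counters=[0,3,4,2,0,1,3,0,0,2,0,0,2,2,0,3,0,0,0,2,1,0,0,0,0,0,3,2,0,2,1,4,3,3,2,0,0,0]
Step 10: insert p at [2, 19, 27, 31, 33] -> counters=[0,3,5,2,0,1,3,0,0,2,0,0,2,2,0,3,0,0,0,3,1,0,0,0,0,0,3,3,0,2,1,5,3,4,2,0,0,0]
Step 11: insert t at [3, 6, 20, 27, 34] -> counters=[0,3,5,3,0,1,4,0,0,2,0,0,2,2,0,3,0,0,0,3,2,0,0,0,0,0,3,4,0,2,1,5,3,4,3,0,0,0]
Query tfp: check counters[6]=4 counters[9]=2 counters[12]=2 counters[31]=5 counters[33]=4 -> maybe

Answer: maybe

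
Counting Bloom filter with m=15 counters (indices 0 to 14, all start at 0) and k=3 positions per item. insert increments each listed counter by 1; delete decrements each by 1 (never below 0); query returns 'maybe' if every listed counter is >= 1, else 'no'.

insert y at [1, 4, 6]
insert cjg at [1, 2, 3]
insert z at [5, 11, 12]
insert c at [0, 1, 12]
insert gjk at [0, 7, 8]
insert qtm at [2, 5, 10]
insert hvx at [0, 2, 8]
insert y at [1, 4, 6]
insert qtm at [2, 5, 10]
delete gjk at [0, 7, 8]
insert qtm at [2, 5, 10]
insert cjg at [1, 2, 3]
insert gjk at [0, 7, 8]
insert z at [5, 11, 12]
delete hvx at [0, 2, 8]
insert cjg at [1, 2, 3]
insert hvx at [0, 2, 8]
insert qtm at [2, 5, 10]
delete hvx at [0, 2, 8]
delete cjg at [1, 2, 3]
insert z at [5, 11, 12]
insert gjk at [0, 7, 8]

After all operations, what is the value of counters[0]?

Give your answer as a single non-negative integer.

Answer: 3

Derivation:
Step 1: insert y at [1, 4, 6] -> counters=[0,1,0,0,1,0,1,0,0,0,0,0,0,0,0]
Step 2: insert cjg at [1, 2, 3] -> counters=[0,2,1,1,1,0,1,0,0,0,0,0,0,0,0]
Step 3: insert z at [5, 11, 12] -> counters=[0,2,1,1,1,1,1,0,0,0,0,1,1,0,0]
Step 4: insert c at [0, 1, 12] -> counters=[1,3,1,1,1,1,1,0,0,0,0,1,2,0,0]
Step 5: insert gjk at [0, 7, 8] -> counters=[2,3,1,1,1,1,1,1,1,0,0,1,2,0,0]
Step 6: insert qtm at [2, 5, 10] -> counters=[2,3,2,1,1,2,1,1,1,0,1,1,2,0,0]
Step 7: insert hvx at [0, 2, 8] -> counters=[3,3,3,1,1,2,1,1,2,0,1,1,2,0,0]
Step 8: insert y at [1, 4, 6] -> counters=[3,4,3,1,2,2,2,1,2,0,1,1,2,0,0]
Step 9: insert qtm at [2, 5, 10] -> counters=[3,4,4,1,2,3,2,1,2,0,2,1,2,0,0]
Step 10: delete gjk at [0, 7, 8] -> counters=[2,4,4,1,2,3,2,0,1,0,2,1,2,0,0]
Step 11: insert qtm at [2, 5, 10] -> counters=[2,4,5,1,2,4,2,0,1,0,3,1,2,0,0]
Step 12: insert cjg at [1, 2, 3] -> counters=[2,5,6,2,2,4,2,0,1,0,3,1,2,0,0]
Step 13: insert gjk at [0, 7, 8] -> counters=[3,5,6,2,2,4,2,1,2,0,3,1,2,0,0]
Step 14: insert z at [5, 11, 12] -> counters=[3,5,6,2,2,5,2,1,2,0,3,2,3,0,0]
Step 15: delete hvx at [0, 2, 8] -> counters=[2,5,5,2,2,5,2,1,1,0,3,2,3,0,0]
Step 16: insert cjg at [1, 2, 3] -> counters=[2,6,6,3,2,5,2,1,1,0,3,2,3,0,0]
Step 17: insert hvx at [0, 2, 8] -> counters=[3,6,7,3,2,5,2,1,2,0,3,2,3,0,0]
Step 18: insert qtm at [2, 5, 10] -> counters=[3,6,8,3,2,6,2,1,2,0,4,2,3,0,0]
Step 19: delete hvx at [0, 2, 8] -> counters=[2,6,7,3,2,6,2,1,1,0,4,2,3,0,0]
Step 20: delete cjg at [1, 2, 3] -> counters=[2,5,6,2,2,6,2,1,1,0,4,2,3,0,0]
Step 21: insert z at [5, 11, 12] -> counters=[2,5,6,2,2,7,2,1,1,0,4,3,4,0,0]
Step 22: insert gjk at [0, 7, 8] -> counters=[3,5,6,2,2,7,2,2,2,0,4,3,4,0,0]
Final counters=[3,5,6,2,2,7,2,2,2,0,4,3,4,0,0] -> counters[0]=3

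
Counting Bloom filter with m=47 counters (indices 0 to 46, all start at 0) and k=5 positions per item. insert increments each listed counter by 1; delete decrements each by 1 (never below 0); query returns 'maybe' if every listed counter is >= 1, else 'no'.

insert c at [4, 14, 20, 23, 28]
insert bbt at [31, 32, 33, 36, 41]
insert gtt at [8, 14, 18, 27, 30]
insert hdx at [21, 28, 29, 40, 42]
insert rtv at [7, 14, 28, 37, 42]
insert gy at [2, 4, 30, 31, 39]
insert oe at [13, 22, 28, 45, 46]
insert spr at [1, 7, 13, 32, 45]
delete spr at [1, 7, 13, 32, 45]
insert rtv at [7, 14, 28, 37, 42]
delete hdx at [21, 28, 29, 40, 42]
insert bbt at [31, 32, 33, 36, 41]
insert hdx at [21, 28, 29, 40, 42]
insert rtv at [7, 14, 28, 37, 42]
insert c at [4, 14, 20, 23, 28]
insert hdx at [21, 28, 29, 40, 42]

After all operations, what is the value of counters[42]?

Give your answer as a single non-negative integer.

Answer: 5

Derivation:
Step 1: insert c at [4, 14, 20, 23, 28] -> counters=[0,0,0,0,1,0,0,0,0,0,0,0,0,0,1,0,0,0,0,0,1,0,0,1,0,0,0,0,1,0,0,0,0,0,0,0,0,0,0,0,0,0,0,0,0,0,0]
Step 2: insert bbt at [31, 32, 33, 36, 41] -> counters=[0,0,0,0,1,0,0,0,0,0,0,0,0,0,1,0,0,0,0,0,1,0,0,1,0,0,0,0,1,0,0,1,1,1,0,0,1,0,0,0,0,1,0,0,0,0,0]
Step 3: insert gtt at [8, 14, 18, 27, 30] -> counters=[0,0,0,0,1,0,0,0,1,0,0,0,0,0,2,0,0,0,1,0,1,0,0,1,0,0,0,1,1,0,1,1,1,1,0,0,1,0,0,0,0,1,0,0,0,0,0]
Step 4: insert hdx at [21, 28, 29, 40, 42] -> counters=[0,0,0,0,1,0,0,0,1,0,0,0,0,0,2,0,0,0,1,0,1,1,0,1,0,0,0,1,2,1,1,1,1,1,0,0,1,0,0,0,1,1,1,0,0,0,0]
Step 5: insert rtv at [7, 14, 28, 37, 42] -> counters=[0,0,0,0,1,0,0,1,1,0,0,0,0,0,3,0,0,0,1,0,1,1,0,1,0,0,0,1,3,1,1,1,1,1,0,0,1,1,0,0,1,1,2,0,0,0,0]
Step 6: insert gy at [2, 4, 30, 31, 39] -> counters=[0,0,1,0,2,0,0,1,1,0,0,0,0,0,3,0,0,0,1,0,1,1,0,1,0,0,0,1,3,1,2,2,1,1,0,0,1,1,0,1,1,1,2,0,0,0,0]
Step 7: insert oe at [13, 22, 28, 45, 46] -> counters=[0,0,1,0,2,0,0,1,1,0,0,0,0,1,3,0,0,0,1,0,1,1,1,1,0,0,0,1,4,1,2,2,1,1,0,0,1,1,0,1,1,1,2,0,0,1,1]
Step 8: insert spr at [1, 7, 13, 32, 45] -> counters=[0,1,1,0,2,0,0,2,1,0,0,0,0,2,3,0,0,0,1,0,1,1,1,1,0,0,0,1,4,1,2,2,2,1,0,0,1,1,0,1,1,1,2,0,0,2,1]
Step 9: delete spr at [1, 7, 13, 32, 45] -> counters=[0,0,1,0,2,0,0,1,1,0,0,0,0,1,3,0,0,0,1,0,1,1,1,1,0,0,0,1,4,1,2,2,1,1,0,0,1,1,0,1,1,1,2,0,0,1,1]
Step 10: insert rtv at [7, 14, 28, 37, 42] -> counters=[0,0,1,0,2,0,0,2,1,0,0,0,0,1,4,0,0,0,1,0,1,1,1,1,0,0,0,1,5,1,2,2,1,1,0,0,1,2,0,1,1,1,3,0,0,1,1]
Step 11: delete hdx at [21, 28, 29, 40, 42] -> counters=[0,0,1,0,2,0,0,2,1,0,0,0,0,1,4,0,0,0,1,0,1,0,1,1,0,0,0,1,4,0,2,2,1,1,0,0,1,2,0,1,0,1,2,0,0,1,1]
Step 12: insert bbt at [31, 32, 33, 36, 41] -> counters=[0,0,1,0,2,0,0,2,1,0,0,0,0,1,4,0,0,0,1,0,1,0,1,1,0,0,0,1,4,0,2,3,2,2,0,0,2,2,0,1,0,2,2,0,0,1,1]
Step 13: insert hdx at [21, 28, 29, 40, 42] -> counters=[0,0,1,0,2,0,0,2,1,0,0,0,0,1,4,0,0,0,1,0,1,1,1,1,0,0,0,1,5,1,2,3,2,2,0,0,2,2,0,1,1,2,3,0,0,1,1]
Step 14: insert rtv at [7, 14, 28, 37, 42] -> counters=[0,0,1,0,2,0,0,3,1,0,0,0,0,1,5,0,0,0,1,0,1,1,1,1,0,0,0,1,6,1,2,3,2,2,0,0,2,3,0,1,1,2,4,0,0,1,1]
Step 15: insert c at [4, 14, 20, 23, 28] -> counters=[0,0,1,0,3,0,0,3,1,0,0,0,0,1,6,0,0,0,1,0,2,1,1,2,0,0,0,1,7,1,2,3,2,2,0,0,2,3,0,1,1,2,4,0,0,1,1]
Step 16: insert hdx at [21, 28, 29, 40, 42] -> counters=[0,0,1,0,3,0,0,3,1,0,0,0,0,1,6,0,0,0,1,0,2,2,1,2,0,0,0,1,8,2,2,3,2,2,0,0,2,3,0,1,2,2,5,0,0,1,1]
Final counters=[0,0,1,0,3,0,0,3,1,0,0,0,0,1,6,0,0,0,1,0,2,2,1,2,0,0,0,1,8,2,2,3,2,2,0,0,2,3,0,1,2,2,5,0,0,1,1] -> counters[42]=5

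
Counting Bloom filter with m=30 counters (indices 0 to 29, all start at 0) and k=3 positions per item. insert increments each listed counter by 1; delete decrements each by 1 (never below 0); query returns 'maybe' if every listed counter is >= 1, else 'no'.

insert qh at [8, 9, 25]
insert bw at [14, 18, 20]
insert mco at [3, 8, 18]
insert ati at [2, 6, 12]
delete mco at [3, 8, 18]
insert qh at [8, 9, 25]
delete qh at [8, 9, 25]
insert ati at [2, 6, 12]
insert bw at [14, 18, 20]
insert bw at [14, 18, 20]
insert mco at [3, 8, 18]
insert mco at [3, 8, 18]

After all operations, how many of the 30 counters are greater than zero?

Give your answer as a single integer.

Answer: 10

Derivation:
Step 1: insert qh at [8, 9, 25] -> counters=[0,0,0,0,0,0,0,0,1,1,0,0,0,0,0,0,0,0,0,0,0,0,0,0,0,1,0,0,0,0]
Step 2: insert bw at [14, 18, 20] -> counters=[0,0,0,0,0,0,0,0,1,1,0,0,0,0,1,0,0,0,1,0,1,0,0,0,0,1,0,0,0,0]
Step 3: insert mco at [3, 8, 18] -> counters=[0,0,0,1,0,0,0,0,2,1,0,0,0,0,1,0,0,0,2,0,1,0,0,0,0,1,0,0,0,0]
Step 4: insert ati at [2, 6, 12] -> counters=[0,0,1,1,0,0,1,0,2,1,0,0,1,0,1,0,0,0,2,0,1,0,0,0,0,1,0,0,0,0]
Step 5: delete mco at [3, 8, 18] -> counters=[0,0,1,0,0,0,1,0,1,1,0,0,1,0,1,0,0,0,1,0,1,0,0,0,0,1,0,0,0,0]
Step 6: insert qh at [8, 9, 25] -> counters=[0,0,1,0,0,0,1,0,2,2,0,0,1,0,1,0,0,0,1,0,1,0,0,0,0,2,0,0,0,0]
Step 7: delete qh at [8, 9, 25] -> counters=[0,0,1,0,0,0,1,0,1,1,0,0,1,0,1,0,0,0,1,0,1,0,0,0,0,1,0,0,0,0]
Step 8: insert ati at [2, 6, 12] -> counters=[0,0,2,0,0,0,2,0,1,1,0,0,2,0,1,0,0,0,1,0,1,0,0,0,0,1,0,0,0,0]
Step 9: insert bw at [14, 18, 20] -> counters=[0,0,2,0,0,0,2,0,1,1,0,0,2,0,2,0,0,0,2,0,2,0,0,0,0,1,0,0,0,0]
Step 10: insert bw at [14, 18, 20] -> counters=[0,0,2,0,0,0,2,0,1,1,0,0,2,0,3,0,0,0,3,0,3,0,0,0,0,1,0,0,0,0]
Step 11: insert mco at [3, 8, 18] -> counters=[0,0,2,1,0,0,2,0,2,1,0,0,2,0,3,0,0,0,4,0,3,0,0,0,0,1,0,0,0,0]
Step 12: insert mco at [3, 8, 18] -> counters=[0,0,2,2,0,0,2,0,3,1,0,0,2,0,3,0,0,0,5,0,3,0,0,0,0,1,0,0,0,0]
Final counters=[0,0,2,2,0,0,2,0,3,1,0,0,2,0,3,0,0,0,5,0,3,0,0,0,0,1,0,0,0,0] -> 10 nonzero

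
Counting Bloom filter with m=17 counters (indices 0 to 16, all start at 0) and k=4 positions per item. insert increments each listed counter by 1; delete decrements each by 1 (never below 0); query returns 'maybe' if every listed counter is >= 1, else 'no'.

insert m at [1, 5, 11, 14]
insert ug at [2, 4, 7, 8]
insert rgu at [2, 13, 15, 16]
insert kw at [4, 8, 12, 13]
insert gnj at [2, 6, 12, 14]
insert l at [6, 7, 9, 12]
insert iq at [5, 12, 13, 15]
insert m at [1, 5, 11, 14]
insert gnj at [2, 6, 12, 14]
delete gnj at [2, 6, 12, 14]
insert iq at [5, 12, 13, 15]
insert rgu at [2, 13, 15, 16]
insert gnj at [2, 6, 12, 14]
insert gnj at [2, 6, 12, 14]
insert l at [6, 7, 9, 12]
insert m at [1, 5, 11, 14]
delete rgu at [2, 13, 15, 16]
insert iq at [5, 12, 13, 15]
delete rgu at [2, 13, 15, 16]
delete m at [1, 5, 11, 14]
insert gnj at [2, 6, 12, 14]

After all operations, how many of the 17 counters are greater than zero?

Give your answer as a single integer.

Answer: 13

Derivation:
Step 1: insert m at [1, 5, 11, 14] -> counters=[0,1,0,0,0,1,0,0,0,0,0,1,0,0,1,0,0]
Step 2: insert ug at [2, 4, 7, 8] -> counters=[0,1,1,0,1,1,0,1,1,0,0,1,0,0,1,0,0]
Step 3: insert rgu at [2, 13, 15, 16] -> counters=[0,1,2,0,1,1,0,1,1,0,0,1,0,1,1,1,1]
Step 4: insert kw at [4, 8, 12, 13] -> counters=[0,1,2,0,2,1,0,1,2,0,0,1,1,2,1,1,1]
Step 5: insert gnj at [2, 6, 12, 14] -> counters=[0,1,3,0,2,1,1,1,2,0,0,1,2,2,2,1,1]
Step 6: insert l at [6, 7, 9, 12] -> counters=[0,1,3,0,2,1,2,2,2,1,0,1,3,2,2,1,1]
Step 7: insert iq at [5, 12, 13, 15] -> counters=[0,1,3,0,2,2,2,2,2,1,0,1,4,3,2,2,1]
Step 8: insert m at [1, 5, 11, 14] -> counters=[0,2,3,0,2,3,2,2,2,1,0,2,4,3,3,2,1]
Step 9: insert gnj at [2, 6, 12, 14] -> counters=[0,2,4,0,2,3,3,2,2,1,0,2,5,3,4,2,1]
Step 10: delete gnj at [2, 6, 12, 14] -> counters=[0,2,3,0,2,3,2,2,2,1,0,2,4,3,3,2,1]
Step 11: insert iq at [5, 12, 13, 15] -> counters=[0,2,3,0,2,4,2,2,2,1,0,2,5,4,3,3,1]
Step 12: insert rgu at [2, 13, 15, 16] -> counters=[0,2,4,0,2,4,2,2,2,1,0,2,5,5,3,4,2]
Step 13: insert gnj at [2, 6, 12, 14] -> counters=[0,2,5,0,2,4,3,2,2,1,0,2,6,5,4,4,2]
Step 14: insert gnj at [2, 6, 12, 14] -> counters=[0,2,6,0,2,4,4,2,2,1,0,2,7,5,5,4,2]
Step 15: insert l at [6, 7, 9, 12] -> counters=[0,2,6,0,2,4,5,3,2,2,0,2,8,5,5,4,2]
Step 16: insert m at [1, 5, 11, 14] -> counters=[0,3,6,0,2,5,5,3,2,2,0,3,8,5,6,4,2]
Step 17: delete rgu at [2, 13, 15, 16] -> counters=[0,3,5,0,2,5,5,3,2,2,0,3,8,4,6,3,1]
Step 18: insert iq at [5, 12, 13, 15] -> counters=[0,3,5,0,2,6,5,3,2,2,0,3,9,5,6,4,1]
Step 19: delete rgu at [2, 13, 15, 16] -> counters=[0,3,4,0,2,6,5,3,2,2,0,3,9,4,6,3,0]
Step 20: delete m at [1, 5, 11, 14] -> counters=[0,2,4,0,2,5,5,3,2,2,0,2,9,4,5,3,0]
Step 21: insert gnj at [2, 6, 12, 14] -> counters=[0,2,5,0,2,5,6,3,2,2,0,2,10,4,6,3,0]
Final counters=[0,2,5,0,2,5,6,3,2,2,0,2,10,4,6,3,0] -> 13 nonzero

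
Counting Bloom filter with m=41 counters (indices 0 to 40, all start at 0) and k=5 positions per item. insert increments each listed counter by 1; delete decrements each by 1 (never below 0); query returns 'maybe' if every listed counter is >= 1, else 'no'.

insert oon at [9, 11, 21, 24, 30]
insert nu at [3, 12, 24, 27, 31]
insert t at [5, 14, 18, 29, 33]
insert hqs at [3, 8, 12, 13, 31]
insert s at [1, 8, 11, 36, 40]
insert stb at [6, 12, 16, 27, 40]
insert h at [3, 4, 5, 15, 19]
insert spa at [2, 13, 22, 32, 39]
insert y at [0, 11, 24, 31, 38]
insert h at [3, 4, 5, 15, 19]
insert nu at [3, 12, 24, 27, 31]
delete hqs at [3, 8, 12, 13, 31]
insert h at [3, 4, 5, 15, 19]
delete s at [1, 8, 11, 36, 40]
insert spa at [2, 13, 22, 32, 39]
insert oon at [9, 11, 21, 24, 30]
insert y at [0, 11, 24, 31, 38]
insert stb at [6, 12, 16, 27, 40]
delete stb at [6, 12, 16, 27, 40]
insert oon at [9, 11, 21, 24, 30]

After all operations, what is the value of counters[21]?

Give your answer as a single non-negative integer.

Answer: 3

Derivation:
Step 1: insert oon at [9, 11, 21, 24, 30] -> counters=[0,0,0,0,0,0,0,0,0,1,0,1,0,0,0,0,0,0,0,0,0,1,0,0,1,0,0,0,0,0,1,0,0,0,0,0,0,0,0,0,0]
Step 2: insert nu at [3, 12, 24, 27, 31] -> counters=[0,0,0,1,0,0,0,0,0,1,0,1,1,0,0,0,0,0,0,0,0,1,0,0,2,0,0,1,0,0,1,1,0,0,0,0,0,0,0,0,0]
Step 3: insert t at [5, 14, 18, 29, 33] -> counters=[0,0,0,1,0,1,0,0,0,1,0,1,1,0,1,0,0,0,1,0,0,1,0,0,2,0,0,1,0,1,1,1,0,1,0,0,0,0,0,0,0]
Step 4: insert hqs at [3, 8, 12, 13, 31] -> counters=[0,0,0,2,0,1,0,0,1,1,0,1,2,1,1,0,0,0,1,0,0,1,0,0,2,0,0,1,0,1,1,2,0,1,0,0,0,0,0,0,0]
Step 5: insert s at [1, 8, 11, 36, 40] -> counters=[0,1,0,2,0,1,0,0,2,1,0,2,2,1,1,0,0,0,1,0,0,1,0,0,2,0,0,1,0,1,1,2,0,1,0,0,1,0,0,0,1]
Step 6: insert stb at [6, 12, 16, 27, 40] -> counters=[0,1,0,2,0,1,1,0,2,1,0,2,3,1,1,0,1,0,1,0,0,1,0,0,2,0,0,2,0,1,1,2,0,1,0,0,1,0,0,0,2]
Step 7: insert h at [3, 4, 5, 15, 19] -> counters=[0,1,0,3,1,2,1,0,2,1,0,2,3,1,1,1,1,0,1,1,0,1,0,0,2,0,0,2,0,1,1,2,0,1,0,0,1,0,0,0,2]
Step 8: insert spa at [2, 13, 22, 32, 39] -> counters=[0,1,1,3,1,2,1,0,2,1,0,2,3,2,1,1,1,0,1,1,0,1,1,0,2,0,0,2,0,1,1,2,1,1,0,0,1,0,0,1,2]
Step 9: insert y at [0, 11, 24, 31, 38] -> counters=[1,1,1,3,1,2,1,0,2,1,0,3,3,2,1,1,1,0,1,1,0,1,1,0,3,0,0,2,0,1,1,3,1,1,0,0,1,0,1,1,2]
Step 10: insert h at [3, 4, 5, 15, 19] -> counters=[1,1,1,4,2,3,1,0,2,1,0,3,3,2,1,2,1,0,1,2,0,1,1,0,3,0,0,2,0,1,1,3,1,1,0,0,1,0,1,1,2]
Step 11: insert nu at [3, 12, 24, 27, 31] -> counters=[1,1,1,5,2,3,1,0,2,1,0,3,4,2,1,2,1,0,1,2,0,1,1,0,4,0,0,3,0,1,1,4,1,1,0,0,1,0,1,1,2]
Step 12: delete hqs at [3, 8, 12, 13, 31] -> counters=[1,1,1,4,2,3,1,0,1,1,0,3,3,1,1,2,1,0,1,2,0,1,1,0,4,0,0,3,0,1,1,3,1,1,0,0,1,0,1,1,2]
Step 13: insert h at [3, 4, 5, 15, 19] -> counters=[1,1,1,5,3,4,1,0,1,1,0,3,3,1,1,3,1,0,1,3,0,1,1,0,4,0,0,3,0,1,1,3,1,1,0,0,1,0,1,1,2]
Step 14: delete s at [1, 8, 11, 36, 40] -> counters=[1,0,1,5,3,4,1,0,0,1,0,2,3,1,1,3,1,0,1,3,0,1,1,0,4,0,0,3,0,1,1,3,1,1,0,0,0,0,1,1,1]
Step 15: insert spa at [2, 13, 22, 32, 39] -> counters=[1,0,2,5,3,4,1,0,0,1,0,2,3,2,1,3,1,0,1,3,0,1,2,0,4,0,0,3,0,1,1,3,2,1,0,0,0,0,1,2,1]
Step 16: insert oon at [9, 11, 21, 24, 30] -> counters=[1,0,2,5,3,4,1,0,0,2,0,3,3,2,1,3,1,0,1,3,0,2,2,0,5,0,0,3,0,1,2,3,2,1,0,0,0,0,1,2,1]
Step 17: insert y at [0, 11, 24, 31, 38] -> counters=[2,0,2,5,3,4,1,0,0,2,0,4,3,2,1,3,1,0,1,3,0,2,2,0,6,0,0,3,0,1,2,4,2,1,0,0,0,0,2,2,1]
Step 18: insert stb at [6, 12, 16, 27, 40] -> counters=[2,0,2,5,3,4,2,0,0,2,0,4,4,2,1,3,2,0,1,3,0,2,2,0,6,0,0,4,0,1,2,4,2,1,0,0,0,0,2,2,2]
Step 19: delete stb at [6, 12, 16, 27, 40] -> counters=[2,0,2,5,3,4,1,0,0,2,0,4,3,2,1,3,1,0,1,3,0,2,2,0,6,0,0,3,0,1,2,4,2,1,0,0,0,0,2,2,1]
Step 20: insert oon at [9, 11, 21, 24, 30] -> counters=[2,0,2,5,3,4,1,0,0,3,0,5,3,2,1,3,1,0,1,3,0,3,2,0,7,0,0,3,0,1,3,4,2,1,0,0,0,0,2,2,1]
Final counters=[2,0,2,5,3,4,1,0,0,3,0,5,3,2,1,3,1,0,1,3,0,3,2,0,7,0,0,3,0,1,3,4,2,1,0,0,0,0,2,2,1] -> counters[21]=3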